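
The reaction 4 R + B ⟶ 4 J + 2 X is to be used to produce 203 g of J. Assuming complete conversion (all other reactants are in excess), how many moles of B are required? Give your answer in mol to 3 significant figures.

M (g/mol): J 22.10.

n(J) = 203 / 22.10 = 9.186 mol
n(B) = (1/4) × 9.186 = 2.297 mol

2.30 mol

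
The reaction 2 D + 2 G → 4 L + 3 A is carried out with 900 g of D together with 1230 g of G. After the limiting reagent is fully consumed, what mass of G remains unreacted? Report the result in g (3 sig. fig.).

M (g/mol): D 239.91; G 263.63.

241 g

n(D) = 900.0 / 239.91 = 3.751 mol
n(G) = 1230 / 263.63 = 4.666 mol
n/ν for D = 3.751/2 = 1.876
n/ν for G = 4.666/2 = 2.333
Smallest n/ν is D → limiting reagent.
G consumed = (2/2) × 3.751 = 3.751 mol
G remaining = 4.666 − 3.751 = 0.9150 mol
mass = 0.9150 × 263.63 = 241.2 g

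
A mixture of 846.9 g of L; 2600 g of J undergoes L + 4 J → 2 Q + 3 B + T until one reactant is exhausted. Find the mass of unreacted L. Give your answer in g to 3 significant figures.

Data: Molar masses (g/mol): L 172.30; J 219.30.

n(L) = 846.9 / 172.30 = 4.915 mol
n(J) = 2600 / 219.30 = 11.86 mol
n/ν for L = 4.915/1 = 4.915
n/ν for J = 11.86/4 = 2.965
Smallest n/ν is J → limiting reagent.
L consumed = (1/4) × 11.86 = 2.965 mol
L remaining = 4.915 − 2.965 = 1.950 mol
mass = 1.950 × 172.30 = 336.0 g

336 g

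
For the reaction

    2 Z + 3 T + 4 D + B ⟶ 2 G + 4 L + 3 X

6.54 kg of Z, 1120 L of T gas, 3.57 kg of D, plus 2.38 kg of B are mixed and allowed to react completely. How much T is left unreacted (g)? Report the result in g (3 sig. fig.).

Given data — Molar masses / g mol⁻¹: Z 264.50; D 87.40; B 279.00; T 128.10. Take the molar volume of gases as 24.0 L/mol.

n(Z) = 6.540×1000 / 264.50 = 24.73 mol
n(T) = 1120 / 24.0 = 46.67 mol
n(D) = 3.570×1000 / 87.40 = 40.85 mol
n(B) = 2.380×1000 / 279.00 = 8.530 mol
n/ν for Z = 24.73/2 = 12.37
n/ν for T = 46.67/3 = 15.56
n/ν for D = 40.85/4 = 10.21
n/ν for B = 8.530/1 = 8.530
Smallest n/ν is B → limiting reagent.
T consumed = (3/1) × 8.530 = 25.59 mol
T remaining = 46.67 − 25.59 = 21.08 mol
mass = 21.08 × 128.10 = 2700 g

2700 g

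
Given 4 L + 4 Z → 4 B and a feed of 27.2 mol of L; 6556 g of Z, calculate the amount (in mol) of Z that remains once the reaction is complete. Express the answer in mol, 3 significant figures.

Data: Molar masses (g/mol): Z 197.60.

n(L) = 27.20 mol
n(Z) = 6556 / 197.60 = 33.18 mol
n/ν for L = 27.20/4 = 6.800
n/ν for Z = 33.18/4 = 8.295
Smallest n/ν is L → limiting reagent.
Z consumed = (4/4) × 27.20 = 27.20 mol
Z remaining = 33.18 − 27.20 = 5.980 mol

5.98 mol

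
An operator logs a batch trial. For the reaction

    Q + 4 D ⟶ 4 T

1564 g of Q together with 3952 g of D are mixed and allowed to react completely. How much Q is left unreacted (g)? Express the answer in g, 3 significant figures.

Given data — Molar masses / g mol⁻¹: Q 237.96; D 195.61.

n(Q) = 1564 / 237.96 = 6.573 mol
n(D) = 3952 / 195.61 = 20.20 mol
n/ν → Q: 6.573, D: 5.050; D is limiting.
Q consumed = (1/4) × 20.20 = 5.050 mol
Q remaining = 6.573 − 5.050 = 1.523 mol
mass = 1.523 × 237.96 = 362.4 g

362 g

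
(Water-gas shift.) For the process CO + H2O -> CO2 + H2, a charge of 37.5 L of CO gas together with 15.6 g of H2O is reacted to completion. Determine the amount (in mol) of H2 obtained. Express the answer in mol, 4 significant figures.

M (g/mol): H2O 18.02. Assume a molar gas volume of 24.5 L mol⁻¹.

0.8657 mol

n(CO) = 37.50 / 24.5 = 1.531 mol
n(H2O) = 15.60 / 18.02 = 0.8657 mol
n/ν for CO = 1.531/1 = 1.531
n/ν for H2O = 0.8657/1 = 0.8657
Smallest n/ν is H2O → limiting reagent.
n(H2) = (1/1) × 0.8657 = 0.8657 mol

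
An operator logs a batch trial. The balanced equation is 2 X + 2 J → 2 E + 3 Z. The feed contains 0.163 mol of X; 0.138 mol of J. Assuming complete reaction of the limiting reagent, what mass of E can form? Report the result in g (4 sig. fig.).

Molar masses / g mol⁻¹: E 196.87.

n(X) = 0.1630 mol
n(J) = 0.1380 mol
n/ν for X = 0.1630/2 = 0.08150
n/ν for J = 0.1380/2 = 0.06900
Smallest n/ν is J → limiting reagent.
n(E) = (2/2) × 0.1380 = 0.1380 mol
mass = 0.1380 × 196.87 = 27.17 g

27.17 g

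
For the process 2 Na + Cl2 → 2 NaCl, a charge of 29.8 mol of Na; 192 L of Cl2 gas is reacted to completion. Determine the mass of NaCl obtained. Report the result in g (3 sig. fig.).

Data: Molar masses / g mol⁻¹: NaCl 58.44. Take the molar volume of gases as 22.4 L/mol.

1000 g

n(Na) = 29.80 mol
n(Cl2) = 192.0 / 22.4 = 8.571 mol
n/ν → Na: 14.90, Cl2: 8.571; Cl2 is limiting.
n(NaCl) = (2/1) × 8.571 = 17.14 mol
mass = 17.14 × 58.44 = 1002 g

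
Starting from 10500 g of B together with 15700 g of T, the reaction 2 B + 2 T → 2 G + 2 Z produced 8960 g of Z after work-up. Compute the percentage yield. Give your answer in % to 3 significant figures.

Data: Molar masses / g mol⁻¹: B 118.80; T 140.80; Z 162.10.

n(B) = 10500 / 118.80 = 88.38 mol
n(T) = 15700 / 140.80 = 111.5 mol
n/ν for B = 88.38/2 = 44.19
n/ν for T = 111.5/2 = 55.75
Smallest n/ν is B → limiting reagent.
theoretical n(Z) = (2/2) × 88.38 = 88.38 mol → 14330 g
% yield = 8960 / 14330 × 100 = 62.53 %

62.5 %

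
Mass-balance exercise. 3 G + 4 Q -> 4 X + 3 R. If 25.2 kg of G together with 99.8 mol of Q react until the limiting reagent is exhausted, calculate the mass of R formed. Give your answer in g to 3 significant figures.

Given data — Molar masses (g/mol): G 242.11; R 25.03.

n(G) = 25.20×1000 / 242.11 = 104.1 mol
n(Q) = 99.80 mol
n/ν for G = 104.1/3 = 34.70
n/ν for Q = 99.80/4 = 24.95
Smallest n/ν is Q → limiting reagent.
n(R) = (3/4) × 99.80 = 74.85 mol
mass = 74.85 × 25.03 = 1873 g

1870 g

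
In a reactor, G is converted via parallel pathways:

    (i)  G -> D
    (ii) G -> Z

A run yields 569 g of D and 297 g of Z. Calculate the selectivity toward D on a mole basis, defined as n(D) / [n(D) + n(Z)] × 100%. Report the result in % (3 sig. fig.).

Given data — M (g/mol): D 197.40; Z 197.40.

n(D) = 569 / 197.40 = 2.882 mol
n(Z) = 297 / 197.40 = 1.505 mol
selectivity = 2.882/(2.882+1.505) × 100 = 65.69 %

65.7 %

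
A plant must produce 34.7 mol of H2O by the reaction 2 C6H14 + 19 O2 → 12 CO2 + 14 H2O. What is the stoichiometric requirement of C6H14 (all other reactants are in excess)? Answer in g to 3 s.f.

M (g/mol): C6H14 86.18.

n(H2O) = 34.70 mol
n(C6H14) = (2/14) × 34.70 = 4.957 mol
mass = 4.957 × 86.18 = 427.2 g

427 g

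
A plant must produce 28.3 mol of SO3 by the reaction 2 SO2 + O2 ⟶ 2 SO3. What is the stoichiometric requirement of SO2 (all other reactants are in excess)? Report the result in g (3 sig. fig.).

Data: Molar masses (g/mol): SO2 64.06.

1810 g

n(SO3) = 28.30 mol
n(SO2) = (2/2) × 28.30 = 28.30 mol
mass = 28.30 × 64.06 = 1813 g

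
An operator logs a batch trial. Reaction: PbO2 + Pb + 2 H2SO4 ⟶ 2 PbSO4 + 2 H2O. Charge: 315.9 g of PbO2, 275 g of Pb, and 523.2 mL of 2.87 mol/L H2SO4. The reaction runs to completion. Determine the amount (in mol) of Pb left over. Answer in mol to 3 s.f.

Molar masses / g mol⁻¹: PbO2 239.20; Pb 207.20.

n(PbO2) = 315.9 / 239.20 = 1.321 mol
n(Pb) = 275.0 / 207.20 = 1.327 mol
n(H2SO4) = 2.87 × 523.2/1000 = 1.502 mol
n/ν for PbO2 = 1.321/1 = 1.321
n/ν for Pb = 1.327/1 = 1.327
n/ν for H2SO4 = 1.502/2 = 0.7510
Smallest n/ν is H2SO4 → limiting reagent.
Pb consumed = (1/2) × 1.502 = 0.7510 mol
Pb remaining = 1.327 − 0.7510 = 0.5760 mol

0.576 mol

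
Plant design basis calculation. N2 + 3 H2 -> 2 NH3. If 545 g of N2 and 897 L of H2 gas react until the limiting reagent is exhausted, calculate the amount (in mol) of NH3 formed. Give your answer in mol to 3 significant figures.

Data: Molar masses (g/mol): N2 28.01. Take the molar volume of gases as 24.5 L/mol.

n(N2) = 545.0 / 28.01 = 19.46 mol
n(H2) = 897.0 / 24.5 = 36.61 mol
n/ν for N2 = 19.46/1 = 19.46
n/ν for H2 = 36.61/3 = 12.20
Smallest n/ν is H2 → limiting reagent.
n(NH3) = (2/3) × 36.61 = 24.41 mol

24.4 mol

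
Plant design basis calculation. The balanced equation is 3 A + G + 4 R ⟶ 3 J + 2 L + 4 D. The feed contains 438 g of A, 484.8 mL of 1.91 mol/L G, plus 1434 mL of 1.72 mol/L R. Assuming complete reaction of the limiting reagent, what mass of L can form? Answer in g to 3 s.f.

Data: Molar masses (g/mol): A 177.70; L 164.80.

203 g

n(A) = 438.0 / 177.70 = 2.465 mol
n(G) = 1.91 × 484.8/1000 = 0.9260 mol
n(R) = 1.72 × 1434/1000 = 2.466 mol
n/ν for A = 2.465/3 = 0.8217
n/ν for G = 0.9260/1 = 0.9260
n/ν for R = 2.466/4 = 0.6165
Smallest n/ν is R → limiting reagent.
n(L) = (2/4) × 2.466 = 1.233 mol
mass = 1.233 × 164.80 = 203.2 g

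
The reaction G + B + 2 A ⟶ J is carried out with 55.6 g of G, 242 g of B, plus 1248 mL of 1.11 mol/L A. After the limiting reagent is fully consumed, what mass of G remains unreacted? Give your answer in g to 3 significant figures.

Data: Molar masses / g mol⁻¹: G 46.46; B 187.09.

23.4 g

n(G) = 55.60 / 46.46 = 1.197 mol
n(B) = 242.0 / 187.09 = 1.293 mol
n(A) = 1.11 × 1248/1000 = 1.385 mol
n/ν for G = 1.197/1 = 1.197
n/ν for B = 1.293/1 = 1.293
n/ν for A = 1.385/2 = 0.6925
Smallest n/ν is A → limiting reagent.
G consumed = (1/2) × 1.385 = 0.6925 mol
G remaining = 1.197 − 0.6925 = 0.5045 mol
mass = 0.5045 × 46.46 = 23.44 g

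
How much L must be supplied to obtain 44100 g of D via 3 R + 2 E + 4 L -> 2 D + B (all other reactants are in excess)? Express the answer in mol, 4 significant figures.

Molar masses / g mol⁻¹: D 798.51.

n(D) = 44100 / 798.51 = 55.23 mol
n(L) = (4/2) × 55.23 = 110.5 mol

110.5 mol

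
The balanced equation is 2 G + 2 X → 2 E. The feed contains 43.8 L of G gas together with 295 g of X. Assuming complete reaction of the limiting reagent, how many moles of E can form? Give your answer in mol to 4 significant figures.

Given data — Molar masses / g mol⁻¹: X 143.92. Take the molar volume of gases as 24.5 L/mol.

1.788 mol

n(G) = 43.80 / 24.5 = 1.788 mol
n(X) = 295.0 / 143.92 = 2.050 mol
n/ν → G: 0.8940, X: 1.025; G is limiting.
n(E) = (2/2) × 1.788 = 1.788 mol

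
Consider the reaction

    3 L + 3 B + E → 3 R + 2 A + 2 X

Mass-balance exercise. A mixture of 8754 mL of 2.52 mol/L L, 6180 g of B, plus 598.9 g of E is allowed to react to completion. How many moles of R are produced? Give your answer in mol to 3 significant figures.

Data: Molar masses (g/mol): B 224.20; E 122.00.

n(L) = 2.52 × 8754/1000 = 22.06 mol
n(B) = 6180 / 224.20 = 27.56 mol
n(E) = 598.9 / 122.00 = 4.909 mol
n/ν for L = 22.06/3 = 7.353
n/ν for B = 27.56/3 = 9.187
n/ν for E = 4.909/1 = 4.909
Smallest n/ν is E → limiting reagent.
n(R) = (3/1) × 4.909 = 14.73 mol

14.7 mol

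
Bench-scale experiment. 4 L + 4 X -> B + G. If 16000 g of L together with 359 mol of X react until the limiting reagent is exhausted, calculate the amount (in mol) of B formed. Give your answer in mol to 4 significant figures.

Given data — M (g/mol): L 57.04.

70.13 mol

n(L) = 16000 / 57.04 = 280.5 mol
n(X) = 359.0 mol
n/ν for L = 280.5/4 = 70.13
n/ν for X = 359.0/4 = 89.75
Smallest n/ν is L → limiting reagent.
n(B) = (1/4) × 280.5 = 70.13 mol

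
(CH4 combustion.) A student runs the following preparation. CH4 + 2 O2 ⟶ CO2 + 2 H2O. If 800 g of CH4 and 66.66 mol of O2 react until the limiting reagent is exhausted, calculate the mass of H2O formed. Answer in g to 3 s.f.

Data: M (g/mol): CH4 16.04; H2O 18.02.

n(CH4) = 800.0 / 16.04 = 49.88 mol
n(O2) = 66.66 mol
n/ν → CH4: 49.88, O2: 33.33; O2 is limiting.
n(H2O) = (2/2) × 66.66 = 66.66 mol
mass = 66.66 × 18.02 = 1201 g

1200 g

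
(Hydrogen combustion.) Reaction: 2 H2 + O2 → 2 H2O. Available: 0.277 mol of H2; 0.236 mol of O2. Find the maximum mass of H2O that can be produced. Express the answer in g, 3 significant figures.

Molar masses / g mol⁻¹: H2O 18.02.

n(H2) = 0.2770 mol
n(O2) = 0.2360 mol
n/ν for H2 = 0.2770/2 = 0.1385
n/ν for O2 = 0.2360/1 = 0.2360
Smallest n/ν is H2 → limiting reagent.
n(H2O) = (2/2) × 0.2770 = 0.2770 mol
mass = 0.2770 × 18.02 = 4.992 g

4.99 g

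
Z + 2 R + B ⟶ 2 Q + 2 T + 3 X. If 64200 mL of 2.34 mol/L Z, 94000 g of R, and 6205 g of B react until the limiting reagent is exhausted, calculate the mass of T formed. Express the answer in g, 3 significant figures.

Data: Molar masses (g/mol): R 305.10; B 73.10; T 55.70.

9460 g

n(Z) = 2.34 × 64200/1000 = 150.2 mol
n(R) = 94000 / 305.10 = 308.1 mol
n(B) = 6205 / 73.10 = 84.88 mol
n/ν for Z = 150.2/1 = 150.2
n/ν for R = 308.1/2 = 154.1
n/ν for B = 84.88/1 = 84.88
Smallest n/ν is B → limiting reagent.
n(T) = (2/1) × 84.88 = 169.8 mol
mass = 169.8 × 55.70 = 9458 g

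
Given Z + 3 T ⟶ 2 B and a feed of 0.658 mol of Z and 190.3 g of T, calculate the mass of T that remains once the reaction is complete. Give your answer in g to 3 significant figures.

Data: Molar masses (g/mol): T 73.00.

n(Z) = 0.6580 mol
n(T) = 190.3 / 73.00 = 2.607 mol
n/ν → Z: 0.6580, T: 0.8690; Z is limiting.
T consumed = (3/1) × 0.6580 = 1.974 mol
T remaining = 2.607 − 1.974 = 0.6330 mol
mass = 0.6330 × 73.00 = 46.21 g

46.2 g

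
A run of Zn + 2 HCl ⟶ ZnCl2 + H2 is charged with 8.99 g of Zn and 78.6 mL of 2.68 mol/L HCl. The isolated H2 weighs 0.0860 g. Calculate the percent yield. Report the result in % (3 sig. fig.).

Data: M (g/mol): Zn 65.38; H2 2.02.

n(Zn) = 8.990 / 65.38 = 0.1375 mol
n(HCl) = 2.68 × 78.60/1000 = 0.2106 mol
n/ν for Zn = 0.1375/1 = 0.1375
n/ν for HCl = 0.2106/2 = 0.1053
Smallest n/ν is HCl → limiting reagent.
theoretical n(H2) = (1/2) × 0.2106 = 0.1053 mol → 0.2127 g
% yield = 0.0860 / 0.2127 × 100 = 40.43 %

40.4 %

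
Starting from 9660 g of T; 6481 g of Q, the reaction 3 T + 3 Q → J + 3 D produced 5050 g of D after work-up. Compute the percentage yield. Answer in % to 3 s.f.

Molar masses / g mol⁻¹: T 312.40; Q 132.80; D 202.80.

n(T) = 9660 / 312.40 = 30.92 mol
n(Q) = 6481 / 132.80 = 48.80 mol
n/ν → T: 10.31, Q: 16.27; T is limiting.
theoretical n(D) = (3/3) × 30.92 = 30.92 mol → 6271 g
% yield = 5050 / 6271 × 100 = 80.53 %

80.5 %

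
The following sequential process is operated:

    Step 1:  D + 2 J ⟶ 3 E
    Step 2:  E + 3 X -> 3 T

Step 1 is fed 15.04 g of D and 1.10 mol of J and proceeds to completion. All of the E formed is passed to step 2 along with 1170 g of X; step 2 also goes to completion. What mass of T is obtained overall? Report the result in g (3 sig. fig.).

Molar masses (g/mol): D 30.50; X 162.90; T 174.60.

Step 1:
n(D) = 15.04 / 30.50 = 0.4931 mol
n(J) = 1.100 mol
n/ν for D = 0.4931/1 = 0.4931
n/ν for J = 1.100/2 = 0.5500
Smallest n/ν is D → limiting reagent.
n(E) produced = (3/1) × 0.4931 = 1.479 mol
Step 2:
n(E) available = 1.479 mol
n(X) = 1170 / 162.90 = 7.182 mol
n/ν for E = 1.479/1 = 1.479
n/ν for X = 7.182/3 = 2.394
Smallest n/ν is E → limiting reagent.
n(T) = (3/1) × 1.479 = 4.437 mol
mass = 4.437 × 174.60 = 774.7 g

775 g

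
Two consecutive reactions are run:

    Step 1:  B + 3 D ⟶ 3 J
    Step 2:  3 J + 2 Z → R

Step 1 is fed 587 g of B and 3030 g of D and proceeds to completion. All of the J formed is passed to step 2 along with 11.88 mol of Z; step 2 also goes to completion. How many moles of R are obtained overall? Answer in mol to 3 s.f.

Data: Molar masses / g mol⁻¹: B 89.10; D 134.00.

5.94 mol

Step 1:
n(B) = 587.0 / 89.10 = 6.588 mol
n(D) = 3030 / 134.00 = 22.61 mol
n/ν for B = 6.588/1 = 6.588
n/ν for D = 22.61/3 = 7.537
Smallest n/ν is B → limiting reagent.
n(J) produced = (3/1) × 6.588 = 19.76 mol
Step 2:
n(J) available = 19.76 mol
n(Z) = 11.88 mol
n/ν for J = 19.76/3 = 6.587
n/ν for Z = 11.88/2 = 5.940
Smallest n/ν is Z → limiting reagent.
n(R) = (1/2) × 11.88 = 5.940 mol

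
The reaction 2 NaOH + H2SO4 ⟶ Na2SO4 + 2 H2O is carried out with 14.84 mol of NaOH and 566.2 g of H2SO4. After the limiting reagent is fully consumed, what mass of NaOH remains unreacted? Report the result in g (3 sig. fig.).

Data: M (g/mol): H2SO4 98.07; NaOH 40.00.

n(NaOH) = 14.84 mol
n(H2SO4) = 566.2 / 98.07 = 5.773 mol
n/ν for NaOH = 14.84/2 = 7.420
n/ν for H2SO4 = 5.773/1 = 5.773
Smallest n/ν is H2SO4 → limiting reagent.
NaOH consumed = (2/1) × 5.773 = 11.55 mol
NaOH remaining = 14.84 − 11.55 = 3.290 mol
mass = 3.290 × 40.00 = 131.6 g

132 g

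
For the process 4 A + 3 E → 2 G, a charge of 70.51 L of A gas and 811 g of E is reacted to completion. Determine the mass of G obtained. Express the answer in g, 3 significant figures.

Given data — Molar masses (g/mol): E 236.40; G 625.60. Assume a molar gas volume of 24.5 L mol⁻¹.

n(A) = 70.51 / 24.5 = 2.878 mol
n(E) = 811.0 / 236.40 = 3.431 mol
n/ν → A: 0.7195, E: 1.144; A is limiting.
n(G) = (2/4) × 2.878 = 1.439 mol
mass = 1.439 × 625.60 = 900.2 g

900 g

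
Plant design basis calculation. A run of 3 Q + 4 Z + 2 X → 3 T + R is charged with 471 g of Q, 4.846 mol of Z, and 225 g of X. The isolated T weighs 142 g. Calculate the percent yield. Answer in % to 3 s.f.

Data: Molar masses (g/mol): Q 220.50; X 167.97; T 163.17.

n(Q) = 471.0 / 220.50 = 2.136 mol
n(Z) = 4.846 mol
n(X) = 225.0 / 167.97 = 1.340 mol
n/ν for Q = 2.136/3 = 0.7120
n/ν for Z = 4.846/4 = 1.212
n/ν for X = 1.340/2 = 0.6700
Smallest n/ν is X → limiting reagent.
theoretical n(T) = (3/2) × 1.340 = 2.010 mol → 328.0 g
% yield = 142 / 328.0 × 100 = 43.29 %

43.3 %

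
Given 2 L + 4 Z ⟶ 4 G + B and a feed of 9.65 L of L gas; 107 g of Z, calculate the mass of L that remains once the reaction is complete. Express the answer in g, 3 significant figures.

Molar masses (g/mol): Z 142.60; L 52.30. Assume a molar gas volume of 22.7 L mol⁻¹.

n(L) = 9.650 / 22.7 = 0.4251 mol
n(Z) = 107.0 / 142.60 = 0.7504 mol
n/ν for L = 0.4251/2 = 0.2126
n/ν for Z = 0.7504/4 = 0.1876
Smallest n/ν is Z → limiting reagent.
L consumed = (2/4) × 0.7504 = 0.3752 mol
L remaining = 0.4251 − 0.3752 = 0.04990 mol
mass = 0.04990 × 52.30 = 2.610 g

2.61 g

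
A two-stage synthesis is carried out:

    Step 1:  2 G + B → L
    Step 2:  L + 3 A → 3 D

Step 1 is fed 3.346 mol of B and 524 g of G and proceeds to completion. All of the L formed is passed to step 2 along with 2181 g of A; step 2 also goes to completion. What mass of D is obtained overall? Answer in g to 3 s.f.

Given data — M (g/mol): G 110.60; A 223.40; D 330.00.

2350 g

Step 1:
n(B) = 3.346 mol
n(G) = 524.0 / 110.60 = 4.738 mol
n/ν for B = 3.346/1 = 3.346
n/ν for G = 4.738/2 = 2.369
Smallest n/ν is G → limiting reagent.
n(L) produced = (1/2) × 4.738 = 2.369 mol
Step 2:
n(L) available = 2.369 mol
n(A) = 2181 / 223.40 = 9.763 mol
n/ν for L = 2.369/1 = 2.369
n/ν for A = 9.763/3 = 3.254
Smallest n/ν is L → limiting reagent.
n(D) = (3/1) × 2.369 = 7.107 mol
mass = 7.107 × 330.00 = 2345 g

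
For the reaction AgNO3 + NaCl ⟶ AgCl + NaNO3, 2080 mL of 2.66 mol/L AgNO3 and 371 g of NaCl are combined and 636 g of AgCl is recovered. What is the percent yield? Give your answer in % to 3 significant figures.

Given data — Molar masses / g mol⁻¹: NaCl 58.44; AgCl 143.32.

80.2 %

n(AgNO3) = 2.66 × 2080/1000 = 5.533 mol
n(NaCl) = 371.0 / 58.44 = 6.348 mol
n/ν → AgNO3: 5.533, NaCl: 6.348; AgNO3 is limiting.
theoretical n(AgCl) = (1/1) × 5.533 = 5.533 mol → 793.0 g
% yield = 636 / 793.0 × 100 = 80.20 %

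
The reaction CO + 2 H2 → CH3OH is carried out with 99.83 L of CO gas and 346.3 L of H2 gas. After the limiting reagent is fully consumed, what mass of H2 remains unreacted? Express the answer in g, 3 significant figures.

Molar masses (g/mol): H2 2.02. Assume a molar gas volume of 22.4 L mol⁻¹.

13.2 g

n(CO) = 99.83 / 22.4 = 4.457 mol
n(H2) = 346.3 / 22.4 = 15.46 mol
n/ν for CO = 4.457/1 = 4.457
n/ν for H2 = 15.46/2 = 7.730
Smallest n/ν is CO → limiting reagent.
H2 consumed = (2/1) × 4.457 = 8.914 mol
H2 remaining = 15.46 − 8.914 = 6.546 mol
mass = 6.546 × 2.02 = 13.22 g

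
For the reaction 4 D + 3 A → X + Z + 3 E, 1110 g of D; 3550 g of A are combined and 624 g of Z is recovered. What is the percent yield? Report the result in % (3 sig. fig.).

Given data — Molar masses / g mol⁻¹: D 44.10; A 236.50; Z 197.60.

63.1 %

n(D) = 1110 / 44.10 = 25.17 mol
n(A) = 3550 / 236.50 = 15.01 mol
n/ν for D = 25.17/4 = 6.293
n/ν for A = 15.01/3 = 5.003
Smallest n/ν is A → limiting reagent.
theoretical n(Z) = (1/3) × 15.01 = 5.003 mol → 988.6 g
% yield = 624 / 988.6 × 100 = 63.12 %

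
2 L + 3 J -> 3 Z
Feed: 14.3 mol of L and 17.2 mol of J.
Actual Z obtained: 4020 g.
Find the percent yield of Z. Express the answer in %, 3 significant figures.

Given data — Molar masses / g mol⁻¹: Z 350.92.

66.6 %

n(L) = 14.30 mol
n(J) = 17.20 mol
n/ν → L: 7.150, J: 5.733; J is limiting.
theoretical n(Z) = (3/3) × 17.20 = 17.20 mol → 6036 g
% yield = 4020 / 6036 × 100 = 66.60 %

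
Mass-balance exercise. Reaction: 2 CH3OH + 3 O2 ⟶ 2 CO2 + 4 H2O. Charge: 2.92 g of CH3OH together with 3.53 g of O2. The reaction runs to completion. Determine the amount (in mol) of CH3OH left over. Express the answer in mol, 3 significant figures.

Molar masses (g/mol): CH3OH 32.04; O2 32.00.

n(CH3OH) = 2.920 / 32.04 = 0.09114 mol
n(O2) = 3.530 / 32.00 = 0.1103 mol
n/ν for CH3OH = 0.09114/2 = 0.04557
n/ν for O2 = 0.1103/3 = 0.03677
Smallest n/ν is O2 → limiting reagent.
CH3OH consumed = (2/3) × 0.1103 = 0.07353 mol
CH3OH remaining = 0.09114 − 0.07353 = 0.01761 mol

0.0176 mol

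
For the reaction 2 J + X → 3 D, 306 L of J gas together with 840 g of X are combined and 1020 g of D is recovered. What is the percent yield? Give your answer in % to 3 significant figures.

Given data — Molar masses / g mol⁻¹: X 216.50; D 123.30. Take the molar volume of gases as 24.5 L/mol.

n(J) = 306.0 / 24.5 = 12.49 mol
n(X) = 840.0 / 216.50 = 3.880 mol
n/ν for J = 12.49/2 = 6.245
n/ν for X = 3.880/1 = 3.880
Smallest n/ν is X → limiting reagent.
theoretical n(D) = (3/1) × 3.880 = 11.64 mol → 1435 g
% yield = 1020 / 1435 × 100 = 71.08 %

71.1 %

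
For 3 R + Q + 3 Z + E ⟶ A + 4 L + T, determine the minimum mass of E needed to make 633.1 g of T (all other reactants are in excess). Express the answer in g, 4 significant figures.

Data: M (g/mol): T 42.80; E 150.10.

n(T) = 633.1 / 42.80 = 14.79 mol
n(E) = (1/1) × 14.79 = 14.79 mol
mass = 14.79 × 150.10 = 2220 g

2220 g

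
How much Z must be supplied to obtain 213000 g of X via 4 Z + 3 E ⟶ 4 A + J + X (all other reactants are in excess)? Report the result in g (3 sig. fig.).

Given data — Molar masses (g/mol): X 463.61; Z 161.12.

n(X) = 213000 / 463.61 = 459.4 mol
n(Z) = (4/1) × 459.4 = 1838 mol
mass = 1838 × 161.12 = 296100 g

296000 g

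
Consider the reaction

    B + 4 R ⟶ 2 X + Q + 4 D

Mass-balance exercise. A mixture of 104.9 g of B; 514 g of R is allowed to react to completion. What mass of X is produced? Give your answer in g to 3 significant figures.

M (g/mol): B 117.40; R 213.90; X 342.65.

n(B) = 104.9 / 117.40 = 0.8935 mol
n(R) = 514.0 / 213.90 = 2.403 mol
n/ν → B: 0.8935, R: 0.6008; R is limiting.
n(X) = (2/4) × 2.403 = 1.202 mol
mass = 1.202 × 342.65 = 411.9 g

412 g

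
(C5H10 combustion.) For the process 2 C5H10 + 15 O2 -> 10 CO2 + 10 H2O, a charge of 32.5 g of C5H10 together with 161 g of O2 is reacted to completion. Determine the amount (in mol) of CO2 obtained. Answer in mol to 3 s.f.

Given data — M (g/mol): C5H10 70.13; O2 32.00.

n(C5H10) = 32.50 / 70.13 = 0.4634 mol
n(O2) = 161.0 / 32.00 = 5.031 mol
n/ν → C5H10: 0.2317, O2: 0.3354; C5H10 is limiting.
n(CO2) = (10/2) × 0.4634 = 2.317 mol

2.32 mol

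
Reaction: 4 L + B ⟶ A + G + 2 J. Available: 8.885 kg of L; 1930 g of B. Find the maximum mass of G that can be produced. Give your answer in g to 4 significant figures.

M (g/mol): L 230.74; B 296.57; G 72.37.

471.0 g

n(L) = 8.885×1000 / 230.74 = 38.51 mol
n(B) = 1930 / 296.57 = 6.508 mol
n/ν for L = 38.51/4 = 9.628
n/ν for B = 6.508/1 = 6.508
Smallest n/ν is B → limiting reagent.
n(G) = (1/1) × 6.508 = 6.508 mol
mass = 6.508 × 72.37 = 471.0 g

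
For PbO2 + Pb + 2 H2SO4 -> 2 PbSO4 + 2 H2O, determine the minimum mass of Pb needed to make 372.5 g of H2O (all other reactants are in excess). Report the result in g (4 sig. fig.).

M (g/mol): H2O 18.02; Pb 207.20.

n(H2O) = 372.5 / 18.02 = 20.67 mol
n(Pb) = (1/2) × 20.67 = 10.34 mol
mass = 10.34 × 207.20 = 2142 g

2142 g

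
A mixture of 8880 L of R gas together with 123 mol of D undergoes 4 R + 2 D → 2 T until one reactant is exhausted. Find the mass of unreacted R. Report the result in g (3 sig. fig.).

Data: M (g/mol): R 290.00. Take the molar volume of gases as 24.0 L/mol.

36000 g

n(R) = 8880 / 24.0 = 370.0 mol
n(D) = 123.0 mol
n/ν for R = 370.0/4 = 92.50
n/ν for D = 123.0/2 = 61.50
Smallest n/ν is D → limiting reagent.
R consumed = (4/2) × 123.0 = 246.0 mol
R remaining = 370.0 − 246.0 = 124.0 mol
mass = 124.0 × 290.00 = 35960 g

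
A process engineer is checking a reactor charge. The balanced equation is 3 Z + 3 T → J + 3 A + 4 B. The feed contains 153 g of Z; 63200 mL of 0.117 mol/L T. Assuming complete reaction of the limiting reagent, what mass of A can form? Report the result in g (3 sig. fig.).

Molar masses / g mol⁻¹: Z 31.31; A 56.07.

n(Z) = 153.0 / 31.31 = 4.887 mol
n(T) = 0.117 × 63200/1000 = 7.394 mol
n/ν for Z = 4.887/3 = 1.629
n/ν for T = 7.394/3 = 2.465
Smallest n/ν is Z → limiting reagent.
n(A) = (3/3) × 4.887 = 4.887 mol
mass = 4.887 × 56.07 = 274.0 g

274 g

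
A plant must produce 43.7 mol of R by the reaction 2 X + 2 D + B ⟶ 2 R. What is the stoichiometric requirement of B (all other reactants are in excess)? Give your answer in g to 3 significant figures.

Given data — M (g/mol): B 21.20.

463 g

n(R) = 43.70 mol
n(B) = (1/2) × 43.70 = 21.85 mol
mass = 21.85 × 21.20 = 463.2 g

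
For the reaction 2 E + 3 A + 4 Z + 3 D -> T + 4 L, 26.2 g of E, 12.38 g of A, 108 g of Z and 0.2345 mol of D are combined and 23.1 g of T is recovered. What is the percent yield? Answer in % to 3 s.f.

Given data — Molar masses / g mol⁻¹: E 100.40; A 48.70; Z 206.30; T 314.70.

93.9 %

n(E) = 26.20 / 100.40 = 0.2610 mol
n(A) = 12.38 / 48.70 = 0.2542 mol
n(Z) = 108.0 / 206.30 = 0.5235 mol
n(D) = 0.2345 mol
n/ν for E = 0.2610/2 = 0.1305
n/ν for A = 0.2542/3 = 0.08473
n/ν for Z = 0.5235/4 = 0.1309
n/ν for D = 0.2345/3 = 0.07817
Smallest n/ν is D → limiting reagent.
theoretical n(T) = (1/3) × 0.2345 = 0.07817 mol → 24.60 g
% yield = 23.1 / 24.60 × 100 = 93.90 %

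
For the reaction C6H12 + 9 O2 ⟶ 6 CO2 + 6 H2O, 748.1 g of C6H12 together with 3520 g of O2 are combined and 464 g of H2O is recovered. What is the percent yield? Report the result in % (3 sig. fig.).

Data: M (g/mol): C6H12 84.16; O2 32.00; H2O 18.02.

48.3 %

n(C6H12) = 748.1 / 84.16 = 8.889 mol
n(O2) = 3520 / 32.00 = 110.0 mol
n/ν → C6H12: 8.889, O2: 12.22; C6H12 is limiting.
theoretical n(H2O) = (6/1) × 8.889 = 53.33 mol → 961.0 g
% yield = 464 / 961.0 × 100 = 48.28 %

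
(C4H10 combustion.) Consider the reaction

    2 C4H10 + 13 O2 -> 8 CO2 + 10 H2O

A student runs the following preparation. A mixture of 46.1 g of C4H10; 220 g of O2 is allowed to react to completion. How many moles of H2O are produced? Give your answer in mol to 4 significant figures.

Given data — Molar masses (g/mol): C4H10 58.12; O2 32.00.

n(C4H10) = 46.10 / 58.12 = 0.7932 mol
n(O2) = 220.0 / 32.00 = 6.875 mol
n/ν for C4H10 = 0.7932/2 = 0.3966
n/ν for O2 = 6.875/13 = 0.5288
Smallest n/ν is C4H10 → limiting reagent.
n(H2O) = (10/2) × 0.7932 = 3.966 mol

3.966 mol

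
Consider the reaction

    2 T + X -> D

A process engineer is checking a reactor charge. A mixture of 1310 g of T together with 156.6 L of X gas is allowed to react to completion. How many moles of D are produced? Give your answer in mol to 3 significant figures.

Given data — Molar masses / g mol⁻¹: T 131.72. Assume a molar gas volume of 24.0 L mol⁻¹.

4.97 mol

n(T) = 1310 / 131.72 = 9.945 mol
n(X) = 156.6 / 24.0 = 6.525 mol
n/ν for T = 9.945/2 = 4.973
n/ν for X = 6.525/1 = 6.525
Smallest n/ν is T → limiting reagent.
n(D) = (1/2) × 9.945 = 4.973 mol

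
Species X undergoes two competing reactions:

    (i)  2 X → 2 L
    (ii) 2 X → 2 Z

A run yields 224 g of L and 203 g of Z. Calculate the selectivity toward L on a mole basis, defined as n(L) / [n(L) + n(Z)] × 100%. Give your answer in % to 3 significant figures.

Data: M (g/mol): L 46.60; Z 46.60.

n(L) = 224 / 46.60 = 4.807 mol
n(Z) = 203 / 46.60 = 4.356 mol
selectivity = 4.807/(4.807+4.356) × 100 = 52.46 %

52.5 %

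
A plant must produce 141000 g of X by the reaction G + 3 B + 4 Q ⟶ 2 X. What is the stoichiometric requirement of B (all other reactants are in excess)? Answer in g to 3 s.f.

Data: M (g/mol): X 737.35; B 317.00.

n(X) = 141000 / 737.35 = 191.2 mol
n(B) = (3/2) × 191.2 = 286.8 mol
mass = 286.8 × 317.00 = 90920 g

90900 g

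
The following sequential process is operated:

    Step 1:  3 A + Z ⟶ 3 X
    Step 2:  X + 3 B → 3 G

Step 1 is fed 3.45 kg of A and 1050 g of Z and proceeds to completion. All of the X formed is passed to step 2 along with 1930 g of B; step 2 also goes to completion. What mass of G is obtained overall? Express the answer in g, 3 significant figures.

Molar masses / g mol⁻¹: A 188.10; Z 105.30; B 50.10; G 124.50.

4800 g

Step 1:
n(A) = 3.450×1000 / 188.10 = 18.34 mol
n(Z) = 1050 / 105.30 = 9.972 mol
n/ν → A: 6.113, Z: 9.972; A is limiting.
n(X) produced = (3/3) × 18.34 = 18.34 mol
Step 2:
n(X) available = 18.34 mol
n(B) = 1930 / 50.10 = 38.52 mol
n/ν → X: 18.34, B: 12.84; B is limiting.
n(G) = (3/3) × 38.52 = 38.52 mol
mass = 38.52 × 124.50 = 4796 g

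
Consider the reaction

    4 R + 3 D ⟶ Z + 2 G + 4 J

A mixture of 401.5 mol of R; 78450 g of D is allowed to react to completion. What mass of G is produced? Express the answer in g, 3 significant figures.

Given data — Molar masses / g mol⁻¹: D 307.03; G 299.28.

51000 g

n(R) = 401.5 mol
n(D) = 78450 / 307.03 = 255.5 mol
n/ν → R: 100.4, D: 85.17; D is limiting.
n(G) = (2/3) × 255.5 = 170.3 mol
mass = 170.3 × 299.28 = 50970 g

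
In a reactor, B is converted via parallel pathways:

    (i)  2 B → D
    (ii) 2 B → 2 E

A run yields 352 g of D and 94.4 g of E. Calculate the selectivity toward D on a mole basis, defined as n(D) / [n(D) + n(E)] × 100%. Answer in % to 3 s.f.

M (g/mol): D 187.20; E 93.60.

n(D) = 352 / 187.20 = 1.880 mol
n(E) = 94.4 / 93.60 = 1.009 mol
selectivity = 1.880/(1.880+1.009) × 100 = 65.07 %

65.1 %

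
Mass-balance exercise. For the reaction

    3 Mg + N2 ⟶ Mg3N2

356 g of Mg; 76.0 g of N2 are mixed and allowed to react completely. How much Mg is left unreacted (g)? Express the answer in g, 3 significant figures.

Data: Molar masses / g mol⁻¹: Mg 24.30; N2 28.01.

158 g

n(Mg) = 356.0 / 24.30 = 14.65 mol
n(N2) = 76.00 / 28.01 = 2.713 mol
n/ν → Mg: 4.883, N2: 2.713; N2 is limiting.
Mg consumed = (3/1) × 2.713 = 8.139 mol
Mg remaining = 14.65 − 8.139 = 6.511 mol
mass = 6.511 × 24.30 = 158.2 g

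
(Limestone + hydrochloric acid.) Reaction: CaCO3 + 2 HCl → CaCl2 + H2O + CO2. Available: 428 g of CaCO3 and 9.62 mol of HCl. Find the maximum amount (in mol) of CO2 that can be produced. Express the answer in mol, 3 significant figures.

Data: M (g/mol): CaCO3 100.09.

n(CaCO3) = 428.0 / 100.09 = 4.276 mol
n(HCl) = 9.620 mol
n/ν → CaCO3: 4.276, HCl: 4.810; CaCO3 is limiting.
n(CO2) = (1/1) × 4.276 = 4.276 mol

4.28 mol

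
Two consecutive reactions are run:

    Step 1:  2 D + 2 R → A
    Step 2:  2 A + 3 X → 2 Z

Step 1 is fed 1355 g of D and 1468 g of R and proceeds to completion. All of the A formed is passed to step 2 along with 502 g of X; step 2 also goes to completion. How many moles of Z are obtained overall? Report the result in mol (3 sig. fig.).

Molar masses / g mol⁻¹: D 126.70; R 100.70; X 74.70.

4.48 mol

Step 1:
n(D) = 1355 / 126.70 = 10.69 mol
n(R) = 1468 / 100.70 = 14.58 mol
n/ν for D = 10.69/2 = 5.345
n/ν for R = 14.58/2 = 7.290
Smallest n/ν is D → limiting reagent.
n(A) produced = (1/2) × 10.69 = 5.345 mol
Step 2:
n(A) available = 5.345 mol
n(X) = 502.0 / 74.70 = 6.720 mol
n/ν for A = 5.345/2 = 2.673
n/ν for X = 6.720/3 = 2.240
Smallest n/ν is X → limiting reagent.
n(Z) = (2/3) × 6.720 = 4.480 mol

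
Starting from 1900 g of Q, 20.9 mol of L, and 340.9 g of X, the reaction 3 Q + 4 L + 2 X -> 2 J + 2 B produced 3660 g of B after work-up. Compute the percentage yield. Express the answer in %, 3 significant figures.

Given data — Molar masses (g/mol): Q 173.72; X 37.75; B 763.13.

n(Q) = 1900 / 173.72 = 10.94 mol
n(L) = 20.90 mol
n(X) = 340.9 / 37.75 = 9.030 mol
n/ν for Q = 10.94/3 = 3.647
n/ν for L = 20.90/4 = 5.225
n/ν for X = 9.030/2 = 4.515
Smallest n/ν is Q → limiting reagent.
theoretical n(B) = (2/3) × 10.94 = 7.293 mol → 5566 g
% yield = 3660 / 5566 × 100 = 65.76 %

65.8 %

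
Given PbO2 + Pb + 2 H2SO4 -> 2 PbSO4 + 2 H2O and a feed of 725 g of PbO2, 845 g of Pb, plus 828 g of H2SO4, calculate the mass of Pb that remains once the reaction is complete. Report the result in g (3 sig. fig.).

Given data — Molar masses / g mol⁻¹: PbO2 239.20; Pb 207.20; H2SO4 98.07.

n(PbO2) = 725.0 / 239.20 = 3.031 mol
n(Pb) = 845.0 / 207.20 = 4.078 mol
n(H2SO4) = 828.0 / 98.07 = 8.443 mol
n/ν → PbO2: 3.031, Pb: 4.078, H2SO4: 4.222; PbO2 is limiting.
Pb consumed = (1/1) × 3.031 = 3.031 mol
Pb remaining = 4.078 − 3.031 = 1.047 mol
mass = 1.047 × 207.20 = 216.9 g

217 g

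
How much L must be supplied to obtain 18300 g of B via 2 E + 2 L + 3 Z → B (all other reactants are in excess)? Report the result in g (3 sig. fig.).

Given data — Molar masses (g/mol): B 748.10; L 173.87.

8510 g

n(B) = 18300 / 748.10 = 24.46 mol
n(L) = (2/1) × 24.46 = 48.92 mol
mass = 48.92 × 173.87 = 8506 g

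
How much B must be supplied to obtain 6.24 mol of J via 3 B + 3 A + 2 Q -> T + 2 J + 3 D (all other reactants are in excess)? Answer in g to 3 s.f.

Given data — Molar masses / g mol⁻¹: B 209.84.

n(J) = 6.240 mol
n(B) = (3/2) × 6.240 = 9.360 mol
mass = 9.360 × 209.84 = 1964 g

1960 g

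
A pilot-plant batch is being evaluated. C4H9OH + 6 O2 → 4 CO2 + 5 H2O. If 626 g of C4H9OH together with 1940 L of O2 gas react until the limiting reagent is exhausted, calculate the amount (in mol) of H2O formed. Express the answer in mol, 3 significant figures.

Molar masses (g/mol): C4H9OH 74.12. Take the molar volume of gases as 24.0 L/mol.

42.2 mol

n(C4H9OH) = 626.0 / 74.12 = 8.446 mol
n(O2) = 1940 / 24.0 = 80.83 mol
n/ν for C4H9OH = 8.446/1 = 8.446
n/ν for O2 = 80.83/6 = 13.47
Smallest n/ν is C4H9OH → limiting reagent.
n(H2O) = (5/1) × 8.446 = 42.23 mol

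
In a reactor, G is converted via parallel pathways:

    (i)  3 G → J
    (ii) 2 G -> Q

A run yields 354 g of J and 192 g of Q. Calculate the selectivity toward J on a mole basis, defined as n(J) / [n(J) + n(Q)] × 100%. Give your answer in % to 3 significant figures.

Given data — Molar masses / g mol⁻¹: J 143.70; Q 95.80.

n(J) = 354 / 143.70 = 2.463 mol
n(Q) = 192 / 95.80 = 2.004 mol
selectivity = 2.463/(2.463+2.004) × 100 = 55.14 %

55.1 %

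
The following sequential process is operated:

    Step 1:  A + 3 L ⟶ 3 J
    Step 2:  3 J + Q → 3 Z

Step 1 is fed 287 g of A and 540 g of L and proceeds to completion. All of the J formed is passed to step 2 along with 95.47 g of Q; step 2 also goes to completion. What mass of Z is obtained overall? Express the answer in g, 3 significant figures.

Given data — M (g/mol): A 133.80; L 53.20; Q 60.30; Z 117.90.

560 g

Step 1:
n(A) = 287.0 / 133.80 = 2.145 mol
n(L) = 540.0 / 53.20 = 10.15 mol
n/ν for A = 2.145/1 = 2.145
n/ν for L = 10.15/3 = 3.383
Smallest n/ν is A → limiting reagent.
n(J) produced = (3/1) × 2.145 = 6.435 mol
Step 2:
n(J) available = 6.435 mol
n(Q) = 95.47 / 60.30 = 1.583 mol
n/ν for J = 6.435/3 = 2.145
n/ν for Q = 1.583/1 = 1.583
Smallest n/ν is Q → limiting reagent.
n(Z) = (3/1) × 1.583 = 4.749 mol
mass = 4.749 × 117.90 = 559.9 g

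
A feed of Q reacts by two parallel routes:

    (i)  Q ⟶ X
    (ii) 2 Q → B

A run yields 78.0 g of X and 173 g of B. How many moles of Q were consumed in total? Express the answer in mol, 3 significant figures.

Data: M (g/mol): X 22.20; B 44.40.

n(X) = 78.0 / 22.20 = 3.514 mol
n(B) = 173 / 44.40 = 3.896 mol
n(Q) via (i) = (1/1)×3.514 = 3.514 mol
n(Q) via (ii) = (2/1)×3.896 = 7.792 mol
total n(Q) = 3.514 + 7.792 = 11.31 mol

11.3 mol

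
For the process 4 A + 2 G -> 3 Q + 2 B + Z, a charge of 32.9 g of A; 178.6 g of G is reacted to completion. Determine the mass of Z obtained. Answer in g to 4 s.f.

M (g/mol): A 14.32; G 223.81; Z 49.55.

19.77 g

n(A) = 32.90 / 14.32 = 2.297 mol
n(G) = 178.6 / 223.81 = 0.7980 mol
n/ν for A = 2.297/4 = 0.5743
n/ν for G = 0.7980/2 = 0.3990
Smallest n/ν is G → limiting reagent.
n(Z) = (1/2) × 0.7980 = 0.3990 mol
mass = 0.3990 × 49.55 = 19.77 g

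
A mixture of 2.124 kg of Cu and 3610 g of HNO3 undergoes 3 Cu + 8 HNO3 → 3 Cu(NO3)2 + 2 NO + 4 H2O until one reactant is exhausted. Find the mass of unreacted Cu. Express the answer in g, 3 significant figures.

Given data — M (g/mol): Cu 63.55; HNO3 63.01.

n(Cu) = 2.124×1000 / 63.55 = 33.42 mol
n(HNO3) = 3610 / 63.01 = 57.29 mol
n/ν for Cu = 33.42/3 = 11.14
n/ν for HNO3 = 57.29/8 = 7.161
Smallest n/ν is HNO3 → limiting reagent.
Cu consumed = (3/8) × 57.29 = 21.48 mol
Cu remaining = 33.42 − 21.48 = 11.94 mol
mass = 11.94 × 63.55 = 758.8 g

759 g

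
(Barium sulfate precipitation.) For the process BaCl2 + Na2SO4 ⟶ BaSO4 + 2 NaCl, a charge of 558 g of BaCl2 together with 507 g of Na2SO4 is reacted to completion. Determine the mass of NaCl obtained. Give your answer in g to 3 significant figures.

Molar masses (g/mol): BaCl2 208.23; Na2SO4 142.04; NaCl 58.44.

n(BaCl2) = 558.0 / 208.23 = 2.680 mol
n(Na2SO4) = 507.0 / 142.04 = 3.569 mol
n/ν → BaCl2: 2.680, Na2SO4: 3.569; BaCl2 is limiting.
n(NaCl) = (2/1) × 2.680 = 5.360 mol
mass = 5.360 × 58.44 = 313.2 g

313 g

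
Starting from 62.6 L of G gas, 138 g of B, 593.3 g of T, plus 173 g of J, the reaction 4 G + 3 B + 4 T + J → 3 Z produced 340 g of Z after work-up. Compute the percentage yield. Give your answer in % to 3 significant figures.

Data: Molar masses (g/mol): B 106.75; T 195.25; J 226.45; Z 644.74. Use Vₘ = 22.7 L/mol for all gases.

n(G) = 62.60 / 22.7 = 2.758 mol
n(B) = 138.0 / 106.75 = 1.293 mol
n(T) = 593.3 / 195.25 = 3.039 mol
n(J) = 173.0 / 226.45 = 0.7640 mol
n/ν → G: 0.6895, B: 0.4310, T: 0.7598, J: 0.7640; B is limiting.
theoretical n(Z) = (3/3) × 1.293 = 1.293 mol → 833.6 g
% yield = 340 / 833.6 × 100 = 40.79 %

40.8 %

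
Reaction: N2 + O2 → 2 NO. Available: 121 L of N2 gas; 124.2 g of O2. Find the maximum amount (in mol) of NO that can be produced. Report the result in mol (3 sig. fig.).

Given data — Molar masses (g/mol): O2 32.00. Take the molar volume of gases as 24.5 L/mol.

n(N2) = 121.0 / 24.5 = 4.939 mol
n(O2) = 124.2 / 32.00 = 3.881 mol
n/ν for N2 = 4.939/1 = 4.939
n/ν for O2 = 3.881/1 = 3.881
Smallest n/ν is O2 → limiting reagent.
n(NO) = (2/1) × 3.881 = 7.762 mol

7.76 mol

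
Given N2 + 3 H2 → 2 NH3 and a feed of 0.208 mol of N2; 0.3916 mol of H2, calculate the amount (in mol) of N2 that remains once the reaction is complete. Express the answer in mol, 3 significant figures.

n(N2) = 0.2080 mol
n(H2) = 0.3916 mol
n/ν for N2 = 0.2080/1 = 0.2080
n/ν for H2 = 0.3916/3 = 0.1305
Smallest n/ν is H2 → limiting reagent.
N2 consumed = (1/3) × 0.3916 = 0.1305 mol
N2 remaining = 0.2080 − 0.1305 = 0.07750 mol

0.0775 mol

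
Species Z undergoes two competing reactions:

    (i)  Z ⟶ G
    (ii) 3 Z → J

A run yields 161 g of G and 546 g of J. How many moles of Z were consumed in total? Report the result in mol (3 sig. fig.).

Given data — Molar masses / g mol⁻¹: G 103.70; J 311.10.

n(G) = 161 / 103.70 = 1.553 mol
n(J) = 546 / 311.10 = 1.755 mol
n(Z) via (i) = (1/1)×1.553 = 1.553 mol
n(Z) via (ii) = (3/1)×1.755 = 5.265 mol
total n(Z) = 1.553 + 5.265 = 6.818 mol

6.82 mol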